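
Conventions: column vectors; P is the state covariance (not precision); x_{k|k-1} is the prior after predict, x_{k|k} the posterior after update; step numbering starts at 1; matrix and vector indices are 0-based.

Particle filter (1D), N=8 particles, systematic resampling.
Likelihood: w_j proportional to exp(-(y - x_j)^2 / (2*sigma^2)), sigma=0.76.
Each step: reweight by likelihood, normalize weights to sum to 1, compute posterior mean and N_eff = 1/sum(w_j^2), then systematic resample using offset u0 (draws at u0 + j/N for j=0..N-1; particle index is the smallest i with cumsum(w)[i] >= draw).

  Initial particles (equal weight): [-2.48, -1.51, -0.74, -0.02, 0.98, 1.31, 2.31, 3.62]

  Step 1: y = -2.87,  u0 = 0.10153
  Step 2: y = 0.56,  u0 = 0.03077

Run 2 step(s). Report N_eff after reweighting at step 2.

N_eff = 2.1665

step 1: w=[0.7977, 0.1835, 0.0179, 0.0008, 0.0000, 0.0000, 0.0000, 0.0000]  mean=-2.2688  Neff=1.4916  idx=[0, 0, 0, 0, 0, 0, 1, 1]
step 2: w=[0.0066, 0.0066, 0.0066, 0.0066, 0.0066, 0.0066, 0.4803, 0.4803]  mean=-1.5483  Neff=2.1665  idx=[4, 6, 6, 6, 7, 7, 7, 7]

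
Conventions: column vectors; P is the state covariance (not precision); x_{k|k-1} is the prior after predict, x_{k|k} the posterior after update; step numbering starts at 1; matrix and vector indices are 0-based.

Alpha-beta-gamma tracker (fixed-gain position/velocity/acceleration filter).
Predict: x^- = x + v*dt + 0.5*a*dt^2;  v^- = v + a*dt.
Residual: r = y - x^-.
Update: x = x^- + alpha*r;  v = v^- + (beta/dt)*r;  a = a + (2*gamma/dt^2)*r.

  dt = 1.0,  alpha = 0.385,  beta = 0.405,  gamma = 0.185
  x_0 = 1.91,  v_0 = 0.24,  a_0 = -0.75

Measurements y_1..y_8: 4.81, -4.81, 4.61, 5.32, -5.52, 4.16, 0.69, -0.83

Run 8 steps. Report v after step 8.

v_post = -0.6227

step 1: x_pred=1.7750  r=3.0350  x^+=2.9435  v^+=0.7192  a^+=0.3729
step 2: x_pred=3.8491  r=-8.6591  x^+=0.5154  v^+=-2.4148  a^+=-2.8309
step 3: x_pred=-3.3149  r=7.9249  x^+=-0.2638  v^+=-2.0362  a^+=0.1013
step 4: x_pred=-2.2493  r=7.5693  x^+=0.6649  v^+=1.1307  a^+=2.9019
step 5: x_pred=3.2466  r=-8.7666  x^+=-0.1286  v^+=0.4822  a^+=-0.3417
step 6: x_pred=0.1828  r=3.9772  x^+=1.7140  v^+=1.7513  a^+=1.1299
step 7: x_pred=4.0303  r=-3.3403  x^+=2.7443  v^+=1.5284  a^+=-0.1060
step 8: x_pred=4.2196  r=-5.0496  x^+=2.2755  v^+=-0.6227  a^+=-1.9744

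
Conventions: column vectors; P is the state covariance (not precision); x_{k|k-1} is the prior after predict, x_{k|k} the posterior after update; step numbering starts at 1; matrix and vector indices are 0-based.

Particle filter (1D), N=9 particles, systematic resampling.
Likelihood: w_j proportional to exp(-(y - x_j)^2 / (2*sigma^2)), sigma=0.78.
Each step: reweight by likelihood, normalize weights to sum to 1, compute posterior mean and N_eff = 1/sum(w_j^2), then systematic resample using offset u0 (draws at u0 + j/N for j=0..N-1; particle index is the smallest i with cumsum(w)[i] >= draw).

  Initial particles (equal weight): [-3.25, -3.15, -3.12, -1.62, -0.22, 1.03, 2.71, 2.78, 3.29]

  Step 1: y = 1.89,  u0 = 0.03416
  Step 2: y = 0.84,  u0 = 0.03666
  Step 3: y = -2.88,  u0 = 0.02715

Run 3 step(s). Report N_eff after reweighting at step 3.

N_eff = 8.0000

step 1: w=[0.0000, 0.0000, 0.0000, 0.0000, 0.0138, 0.2917, 0.3082, 0.2793, 0.1070]  mean=2.2611  Neff=3.7075  idx=[5, 5, 5, 6, 6, 6, 7, 7, 8]
step 2: w=[0.3053, 0.3053, 0.3053, 0.0178, 0.0178, 0.0178, 0.0143, 0.0143, 0.0023]  mean=1.1746  Neff=3.5588  idx=[0, 0, 0, 1, 1, 1, 2, 2, 3]
step 3: w=[0.1250, 0.1250, 0.1250, 0.1250, 0.1250, 0.1250, 0.1250, 0.1250, 0.0000]  mean=1.0300  Neff=8.0000  idx=[0, 1, 1, 2, 3, 4, 5, 6, 7]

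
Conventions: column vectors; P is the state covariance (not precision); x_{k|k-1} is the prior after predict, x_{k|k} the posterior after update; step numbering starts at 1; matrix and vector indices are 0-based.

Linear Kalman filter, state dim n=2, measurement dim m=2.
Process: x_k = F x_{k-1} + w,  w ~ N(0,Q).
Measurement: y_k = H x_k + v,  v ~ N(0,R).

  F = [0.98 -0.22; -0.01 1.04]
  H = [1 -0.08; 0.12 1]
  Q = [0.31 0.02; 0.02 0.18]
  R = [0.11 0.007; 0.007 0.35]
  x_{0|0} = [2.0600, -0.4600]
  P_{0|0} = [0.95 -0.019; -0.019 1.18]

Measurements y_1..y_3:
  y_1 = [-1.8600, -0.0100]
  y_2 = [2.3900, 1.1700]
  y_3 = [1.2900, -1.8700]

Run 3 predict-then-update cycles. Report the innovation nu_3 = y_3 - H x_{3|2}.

innov = [-0.1400, -2.4846]

step 1: x^-=[2.1200, -0.4990]  P^-=[1.2877 -0.2787; -0.2787 1.4568]  S=[1.4516 -0.2310; -0.2310 1.7584]  K=[0.9102 0.0490; -0.1465 0.7902]  nu=[-4.0199, 0.2346]  x^+=[-1.5276, 0.2753]  P^+=[0.1014 0.0113; 0.0113 0.2742]
step 2: x^-=[-1.5576, 0.3016]  P^-=[0.4157 -0.0321; -0.0321 0.4763]  S=[0.5339 -0.0130; -0.0130 0.8246]  K=[0.7843 0.0339; -0.1176 0.5711]  nu=[3.9717, 1.0553]  x^+=[1.5932, 0.4372]  P^+=[0.0871 0.0069; 0.0069 0.1982]
step 3: x^-=[1.4651, 0.4388]  P^-=[0.4002 -0.0191; -0.0191 0.3943]  S=[0.5158 0.0045; 0.0045 0.7454]  K=[0.7786 0.0340; -0.1029 0.5265]  nu=[-0.1400, -2.4846]  x^+=[1.2716, -0.8548]  P^+=[0.0864 0.0070; 0.0070 0.1827]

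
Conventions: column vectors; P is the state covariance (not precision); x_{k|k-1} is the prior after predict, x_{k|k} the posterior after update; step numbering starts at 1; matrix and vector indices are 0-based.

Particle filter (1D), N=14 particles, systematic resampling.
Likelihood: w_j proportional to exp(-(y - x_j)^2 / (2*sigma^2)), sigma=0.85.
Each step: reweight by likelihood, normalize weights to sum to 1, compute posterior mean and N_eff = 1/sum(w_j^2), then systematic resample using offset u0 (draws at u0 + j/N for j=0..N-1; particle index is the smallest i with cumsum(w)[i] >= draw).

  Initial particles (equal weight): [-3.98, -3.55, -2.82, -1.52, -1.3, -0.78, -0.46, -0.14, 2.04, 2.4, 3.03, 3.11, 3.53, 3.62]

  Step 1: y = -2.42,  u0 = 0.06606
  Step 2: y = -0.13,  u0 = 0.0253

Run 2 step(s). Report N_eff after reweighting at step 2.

step 1: w=[0.0678, 0.1510, 0.3270, 0.2085, 0.1533, 0.0568, 0.0256, 0.0100, 0.0000, 0.0000, 0.0000, 0.0000, 0.0000, 0.0000]  mean=-2.3016  Neff=4.8712  idx=[0, 1, 1, 2, 2, 2, 2, 3, 3, 3, 4, 4, 5, 7]
step 2: w=[0.0000, 0.0001, 0.0001, 0.0020, 0.0020, 0.0020, 0.0020, 0.0787, 0.0787, 0.0787, 0.1162, 0.1162, 0.2237, 0.2996]  mean=-0.9007  Neff=5.3933  idx=[7, 8, 9, 9, 10, 11, 11, 12, 12, 12, 13, 13, 13, 13]

N_eff = 5.3933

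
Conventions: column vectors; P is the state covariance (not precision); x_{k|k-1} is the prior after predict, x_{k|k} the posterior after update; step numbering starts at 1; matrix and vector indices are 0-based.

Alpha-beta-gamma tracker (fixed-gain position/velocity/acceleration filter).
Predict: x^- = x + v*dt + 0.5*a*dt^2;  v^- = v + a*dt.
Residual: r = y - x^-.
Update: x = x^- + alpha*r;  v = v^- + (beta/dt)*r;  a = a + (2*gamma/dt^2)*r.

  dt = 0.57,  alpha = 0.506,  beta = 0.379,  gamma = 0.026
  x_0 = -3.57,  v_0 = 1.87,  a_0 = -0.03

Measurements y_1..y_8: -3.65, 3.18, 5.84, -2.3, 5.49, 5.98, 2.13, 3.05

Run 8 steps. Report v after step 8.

step 1: x_pred=-2.5090  r=-1.1410  x^+=-3.0863  v^+=1.0942  a^+=-0.2126
step 2: x_pred=-2.4972  r=5.6772  x^+=0.3755  v^+=4.7478  a^+=0.6960
step 3: x_pred=3.1948  r=2.6452  x^+=4.5333  v^+=6.9034  a^+=1.1194
step 4: x_pred=8.6500  r=-10.9500  x^+=3.1093  v^+=0.2606  a^+=-0.6332
step 5: x_pred=3.1550  r=2.3350  x^+=4.3365  v^+=1.4523  a^+=-0.2595
step 6: x_pred=5.1221  r=0.8579  x^+=5.5562  v^+=1.8748  a^+=-0.1222
step 7: x_pred=6.6050  r=-4.4750  x^+=4.3406  v^+=-1.1704  a^+=-0.8384
step 8: x_pred=3.5373  r=-0.4873  x^+=3.2907  v^+=-1.9723  a^+=-0.9164

v_post = -1.9723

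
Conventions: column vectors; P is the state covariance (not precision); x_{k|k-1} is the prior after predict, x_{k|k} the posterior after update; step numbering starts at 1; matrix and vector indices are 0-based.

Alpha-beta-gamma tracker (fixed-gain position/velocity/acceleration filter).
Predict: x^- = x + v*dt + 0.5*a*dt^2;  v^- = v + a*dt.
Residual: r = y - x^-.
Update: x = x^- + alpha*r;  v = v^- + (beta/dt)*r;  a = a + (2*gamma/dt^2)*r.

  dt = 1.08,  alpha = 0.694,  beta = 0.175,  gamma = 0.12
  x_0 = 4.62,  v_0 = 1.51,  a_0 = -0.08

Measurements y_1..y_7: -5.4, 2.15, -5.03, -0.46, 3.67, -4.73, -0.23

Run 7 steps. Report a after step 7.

a_post = 2.2128

step 1: x_pred=6.2041  r=-11.6041  x^+=-1.8491  v^+=-0.4567  a^+=-2.4677
step 2: x_pred=-3.7815  r=5.9315  x^+=0.3350  v^+=-2.1607  a^+=-1.2472
step 3: x_pred=-2.7259  r=-2.3041  x^+=-4.3250  v^+=-3.8810  a^+=-1.7213
step 4: x_pred=-9.5203  r=9.0603  x^+=-3.2325  v^+=-4.2719  a^+=0.1430
step 5: x_pred=-7.7627  r=11.4327  x^+=0.1716  v^+=-2.2650  a^+=2.4954
step 6: x_pred=-0.8193  r=-3.9107  x^+=-3.5333  v^+=-0.2036  a^+=1.6907
step 7: x_pred=-2.7672  r=2.5372  x^+=-1.0064  v^+=2.0334  a^+=2.2128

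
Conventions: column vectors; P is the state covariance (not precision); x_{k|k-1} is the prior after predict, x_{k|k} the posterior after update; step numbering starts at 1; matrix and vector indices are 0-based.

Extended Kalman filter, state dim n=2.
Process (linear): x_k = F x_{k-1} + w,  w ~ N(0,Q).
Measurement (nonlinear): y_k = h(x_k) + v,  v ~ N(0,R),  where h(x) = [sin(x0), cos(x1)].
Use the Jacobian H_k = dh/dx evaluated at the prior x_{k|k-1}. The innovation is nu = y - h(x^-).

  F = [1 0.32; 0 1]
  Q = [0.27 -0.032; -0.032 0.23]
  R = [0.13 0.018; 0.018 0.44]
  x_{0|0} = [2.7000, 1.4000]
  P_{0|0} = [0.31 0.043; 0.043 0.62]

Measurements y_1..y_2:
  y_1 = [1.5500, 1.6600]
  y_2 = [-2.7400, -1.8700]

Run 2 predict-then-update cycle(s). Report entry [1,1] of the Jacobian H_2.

step 1: x^-=[3.1480, 1.4000]  P^-=[0.6710 0.2094; 0.2094 0.8500]  H_jac=[-1.0000 0.0000; 0.0000 -0.9854]  S=[0.8010 0.2243; 0.2243 1.2654]  K=[-0.8334 -0.0153; -0.0800 -0.6477]  nu=[1.5564, 1.4900]  x^+=[1.8280, 0.3103]  P^+=[0.1086 0.0221; 0.0221 0.2907]
step 2: x^-=[1.9273, 0.3103]  P^-=[0.4225 0.0831; 0.0831 0.5207]  H_jac=[-0.3490 0.0000; 0.0000 -0.3054]  S=[0.1815 0.0269; 0.0269 0.4886]  K=[-0.8115 -0.0073; -0.1125 -0.3193]  nu=[-3.6771, -2.8222]  x^+=[4.9322, 1.6252]  P^+=[0.3026 0.0584; 0.0584 0.4666]

H_jac[1,1] = -0.3054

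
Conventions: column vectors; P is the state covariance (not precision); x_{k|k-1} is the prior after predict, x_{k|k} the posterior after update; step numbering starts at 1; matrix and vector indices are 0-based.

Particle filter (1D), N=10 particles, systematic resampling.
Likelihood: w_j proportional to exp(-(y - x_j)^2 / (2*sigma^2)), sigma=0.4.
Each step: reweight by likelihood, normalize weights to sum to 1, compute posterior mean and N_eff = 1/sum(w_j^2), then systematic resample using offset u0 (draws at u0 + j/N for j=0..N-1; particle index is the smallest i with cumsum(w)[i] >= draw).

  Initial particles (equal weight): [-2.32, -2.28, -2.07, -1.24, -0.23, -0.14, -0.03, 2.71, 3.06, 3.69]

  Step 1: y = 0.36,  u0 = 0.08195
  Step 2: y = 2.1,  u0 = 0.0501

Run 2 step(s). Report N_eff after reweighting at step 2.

step 1: w=[0.0000, 0.0000, 0.0000, 0.0002, 0.2378, 0.3231, 0.4388, 0.0000, 0.0000, 0.0000]  mean=-0.1134  Neff=2.8287  idx=[4, 4, 5, 5, 5, 6, 6, 6, 6, 6]
step 2: w=[0.0106, 0.0106, 0.0384, 0.0384, 0.0384, 0.1727, 0.1727, 0.1727, 0.1727, 0.1727]  mean=-0.0469  Neff=6.5040  idx=[2, 5, 5, 6, 6, 7, 7, 8, 9, 9]

N_eff = 6.5040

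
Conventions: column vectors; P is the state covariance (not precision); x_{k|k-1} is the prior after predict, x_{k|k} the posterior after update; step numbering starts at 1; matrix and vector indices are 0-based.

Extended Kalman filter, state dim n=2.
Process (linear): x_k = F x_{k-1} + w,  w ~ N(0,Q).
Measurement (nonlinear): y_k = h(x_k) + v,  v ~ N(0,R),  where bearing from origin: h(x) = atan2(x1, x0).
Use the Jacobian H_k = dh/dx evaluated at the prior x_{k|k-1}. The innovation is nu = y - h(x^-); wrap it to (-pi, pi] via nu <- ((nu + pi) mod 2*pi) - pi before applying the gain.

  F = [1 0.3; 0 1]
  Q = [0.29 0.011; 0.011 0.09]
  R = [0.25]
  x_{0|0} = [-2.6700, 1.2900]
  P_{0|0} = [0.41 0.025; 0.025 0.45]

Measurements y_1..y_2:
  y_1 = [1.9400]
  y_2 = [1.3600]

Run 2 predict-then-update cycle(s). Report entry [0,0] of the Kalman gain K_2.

step 1: x^-=[-2.2830, 1.2900]  P^-=[0.7555 0.1710; 0.1710 0.5400]  H_jac=[-0.1876 -0.3320]  S=[0.3574]  K=[-0.5554; -0.5914]  nu=[-0.6873]  x^+=[-1.9013, 1.6964]  P^+=[0.6452 0.0536; 0.0536 0.4150]
step 2: x^-=[-1.3924, 1.6964]  P^-=[1.0048 0.1891; 0.1891 0.5050]  H_jac=[-0.3522 -0.2891]  S=[0.4554]  K=[-0.8972; -0.4669]  nu=[-0.8981]  x^+=[-0.5866, 2.1157]  P^+=[0.6382 -0.0016; -0.0016 0.4057]

K[0,0] = -0.8972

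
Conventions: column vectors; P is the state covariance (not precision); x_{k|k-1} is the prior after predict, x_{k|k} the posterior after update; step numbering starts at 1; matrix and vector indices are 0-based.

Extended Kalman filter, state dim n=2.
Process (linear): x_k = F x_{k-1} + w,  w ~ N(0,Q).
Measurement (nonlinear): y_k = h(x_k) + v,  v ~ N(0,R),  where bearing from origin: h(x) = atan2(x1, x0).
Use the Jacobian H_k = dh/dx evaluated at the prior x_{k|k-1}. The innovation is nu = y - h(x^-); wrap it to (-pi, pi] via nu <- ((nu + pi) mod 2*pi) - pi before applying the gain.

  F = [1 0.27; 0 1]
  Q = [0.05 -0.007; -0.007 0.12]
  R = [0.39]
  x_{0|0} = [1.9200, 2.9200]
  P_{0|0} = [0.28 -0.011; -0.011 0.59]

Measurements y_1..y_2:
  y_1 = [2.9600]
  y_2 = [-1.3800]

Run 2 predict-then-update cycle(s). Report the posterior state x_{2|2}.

step 1: x^-=[2.7084, 2.9200]  P^-=[0.3671 0.1413; 0.1413 0.7100]  H_jac=[-0.1841 0.1707]  S=[0.4143]  K=[-0.1049; 0.2299]  nu=[2.1370]  x^+=[2.4843, 3.4112]  P^+=[0.3625 0.1513; 0.1513 0.6881]
step 2: x^-=[3.4053, 3.4112]  P^-=[0.5444 0.3301; 0.3301 0.8081]  H_jac=[-0.1468 0.1466]  S=[0.4049]  K=[-0.0779; 0.1728]  nu=[-2.1663]  x^+=[3.5741, 3.0368]  P^+=[0.5419 0.3355; 0.3355 0.7960]

x_post = [3.5741, 3.0368]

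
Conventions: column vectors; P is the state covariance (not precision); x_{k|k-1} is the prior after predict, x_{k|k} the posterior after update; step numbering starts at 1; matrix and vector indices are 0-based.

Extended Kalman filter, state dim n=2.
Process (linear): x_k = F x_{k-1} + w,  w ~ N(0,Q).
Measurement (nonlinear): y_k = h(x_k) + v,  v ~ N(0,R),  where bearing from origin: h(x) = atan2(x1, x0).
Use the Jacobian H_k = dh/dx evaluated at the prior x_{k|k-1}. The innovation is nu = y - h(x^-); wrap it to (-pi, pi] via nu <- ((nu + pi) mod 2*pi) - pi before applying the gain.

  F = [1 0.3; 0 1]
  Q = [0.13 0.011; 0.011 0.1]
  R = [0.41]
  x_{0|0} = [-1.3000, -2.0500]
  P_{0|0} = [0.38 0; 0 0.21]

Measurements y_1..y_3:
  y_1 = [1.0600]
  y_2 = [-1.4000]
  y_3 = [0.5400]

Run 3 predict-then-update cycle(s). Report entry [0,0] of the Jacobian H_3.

step 1: x^-=[-1.9150, -2.0500]  P^-=[0.5289 0.0740; 0.0740 0.3100]  H_jac=[0.2605 -0.2433]  S=[0.4549]  K=[0.2633; -0.1235]  nu=[-2.9010]  x^+=[-2.6789, -1.6918]  P^+=[0.4974 0.0888; 0.0888 0.3031]
step 2: x^-=[-3.1864, -1.6918]  P^-=[0.7079 0.1907; 0.1907 0.4031]  H_jac=[0.1300 -0.2448]  S=[0.4340]  K=[0.1045; -0.1703]  nu=[1.2535]  x^+=[-3.0555, -1.9052]  P^+=[0.7032 0.1984; 0.1984 0.3905]
step 3: x^-=[-3.6270, -1.9052]  P^-=[0.9874 0.3266; 0.3266 0.4905]  H_jac=[0.1135 -0.2161]  S=[0.4296]  K=[0.0966; -0.1604]  nu=[-3.0853]  x^+=[-3.9251, -1.4103]  P^+=[0.9834 0.3332; 0.3332 0.4794]

H_jac[0,0] = 0.1135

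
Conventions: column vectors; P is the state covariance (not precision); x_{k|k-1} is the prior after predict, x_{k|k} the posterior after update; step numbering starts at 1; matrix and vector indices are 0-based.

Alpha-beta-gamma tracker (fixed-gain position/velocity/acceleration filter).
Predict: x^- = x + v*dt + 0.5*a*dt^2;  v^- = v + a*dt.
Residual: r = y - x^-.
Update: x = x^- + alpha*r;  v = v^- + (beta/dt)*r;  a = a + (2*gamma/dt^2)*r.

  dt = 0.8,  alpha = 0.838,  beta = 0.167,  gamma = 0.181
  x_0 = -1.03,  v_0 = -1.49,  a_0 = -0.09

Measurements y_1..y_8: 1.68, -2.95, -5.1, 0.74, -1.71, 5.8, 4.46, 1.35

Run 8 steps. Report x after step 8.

x_post = 2.8231

step 1: x_pred=-2.2508  r=3.9308  x^+=1.0432  v^+=-0.7414  a^+=2.1334
step 2: x_pred=1.1327  r=-4.0827  x^+=-2.2886  v^+=0.1130  a^+=-0.1759
step 3: x_pred=-2.2545  r=-2.8455  x^+=-4.6390  v^+=-0.6218  a^+=-1.7854
step 4: x_pred=-5.7078  r=6.4478  x^+=-0.3045  v^+=-0.7041  a^+=1.8616
step 5: x_pred=-0.2721  r=-1.4379  x^+=-1.4771  v^+=0.4850  a^+=1.0483
step 6: x_pred=-0.7536  r=6.5536  x^+=4.7383  v^+=2.6917  a^+=4.7552
step 7: x_pred=8.4134  r=-3.9534  x^+=5.1004  v^+=5.6706  a^+=2.5191
step 8: x_pred=10.4430  r=-9.0930  x^+=2.8231  v^+=5.7877  a^+=-2.6242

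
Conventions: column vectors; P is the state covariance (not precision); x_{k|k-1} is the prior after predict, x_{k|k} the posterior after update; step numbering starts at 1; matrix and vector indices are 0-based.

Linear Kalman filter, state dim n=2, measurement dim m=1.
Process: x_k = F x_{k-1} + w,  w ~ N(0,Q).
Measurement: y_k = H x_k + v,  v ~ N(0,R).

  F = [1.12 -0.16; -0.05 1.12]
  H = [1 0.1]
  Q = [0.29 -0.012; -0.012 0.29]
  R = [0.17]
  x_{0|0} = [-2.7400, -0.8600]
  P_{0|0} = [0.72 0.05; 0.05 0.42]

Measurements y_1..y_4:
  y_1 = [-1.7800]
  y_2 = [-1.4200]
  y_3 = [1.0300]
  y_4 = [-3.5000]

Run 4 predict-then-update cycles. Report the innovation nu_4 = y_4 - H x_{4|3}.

innov = [-4.2185]

step 1: x^-=[-2.9312, -0.8262]  P^-=[1.1860 -0.0645; -0.0645 0.8130]  S=[1.3512]  K=[0.8729; 0.0125]  nu=[1.2338]  x^+=[-1.8541, -0.8108]  P^+=[0.1563 -0.0792; -0.0792 0.8128]
step 2: x^-=[-1.9469, -0.8154]  P^-=[0.5353 -0.2664; -0.2664 1.3189]  S=[0.6652]  K=[0.7646; -0.2021]  nu=[0.6085]  x^+=[-1.4817, -0.9384]  P^+=[0.1463 -0.1635; -0.1635 1.2917]
step 3: x^-=[-1.5093, -0.9769]  P^-=[0.5653 -0.4581; -0.4581 1.9290]  S=[0.6629]  K=[0.7836; -0.4001]  nu=[2.6370]  x^+=[0.5570, -2.0319]  P^+=[0.1582 -0.2503; -0.2503 1.8229]
step 4: x^-=[0.9489, -2.3036]  P^-=[0.6249 -0.6635; -0.6635 2.6051]  S=[0.6882]  K=[0.8115; -0.5856]  nu=[-4.2185]  x^+=[-2.4746, 0.1666]  P^+=[0.1716 -0.3365; -0.3365 2.3691]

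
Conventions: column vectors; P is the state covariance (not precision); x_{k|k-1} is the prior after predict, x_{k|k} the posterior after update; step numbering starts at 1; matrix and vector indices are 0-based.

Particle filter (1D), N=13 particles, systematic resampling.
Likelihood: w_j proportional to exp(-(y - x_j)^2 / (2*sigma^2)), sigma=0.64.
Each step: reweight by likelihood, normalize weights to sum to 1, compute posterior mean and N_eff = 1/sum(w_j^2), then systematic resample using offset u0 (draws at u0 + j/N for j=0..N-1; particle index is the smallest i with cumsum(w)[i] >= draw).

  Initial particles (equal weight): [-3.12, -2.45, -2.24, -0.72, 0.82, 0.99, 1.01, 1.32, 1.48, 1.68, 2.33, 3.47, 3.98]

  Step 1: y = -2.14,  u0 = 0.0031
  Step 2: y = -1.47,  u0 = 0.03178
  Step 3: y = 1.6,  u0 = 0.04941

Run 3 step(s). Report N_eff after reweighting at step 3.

N_eff = 9.2763

step 1: w=[0.1363, 0.3914, 0.4348, 0.0375, 0.0000, 0.0000, 0.0000, 0.0000, 0.0000, 0.0000, 0.0000, 0.0000, 0.0000]  mean=-2.3850  Neff=2.7609  idx=[0, 0, 1, 1, 1, 1, 1, 2, 2, 2, 2, 2, 2]
step 2: w=[0.0080, 0.0080, 0.0684, 0.0684, 0.0684, 0.0684, 0.0684, 0.1071, 0.1071, 0.1071, 0.1071, 0.1071, 0.1071]  mean=-2.3258  Neff=10.8401  idx=[2, 3, 4, 5, 6, 7, 8, 8, 9, 10, 11, 11, 12]
step 3: w=[0.0153, 0.0153, 0.0153, 0.0153, 0.0153, 0.1155, 0.1155, 0.1155, 0.1155, 0.1155, 0.1155, 0.1155, 0.1155]  mean=-2.2560  Neff=9.2763  idx=[3, 5, 6, 6, 7, 8, 8, 9, 10, 10, 11, 12, 12]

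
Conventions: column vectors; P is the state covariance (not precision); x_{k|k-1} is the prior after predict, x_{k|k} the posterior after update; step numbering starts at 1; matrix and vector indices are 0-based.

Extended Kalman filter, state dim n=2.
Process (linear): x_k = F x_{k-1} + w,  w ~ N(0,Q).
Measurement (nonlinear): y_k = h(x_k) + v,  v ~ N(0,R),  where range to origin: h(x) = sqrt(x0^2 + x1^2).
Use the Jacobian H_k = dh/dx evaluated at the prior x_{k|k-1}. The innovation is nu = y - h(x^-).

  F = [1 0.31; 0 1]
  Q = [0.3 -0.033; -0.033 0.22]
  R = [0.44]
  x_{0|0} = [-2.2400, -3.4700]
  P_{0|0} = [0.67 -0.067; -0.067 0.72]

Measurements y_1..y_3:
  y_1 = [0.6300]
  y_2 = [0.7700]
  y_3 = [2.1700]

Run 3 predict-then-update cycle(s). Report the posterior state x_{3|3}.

x_post = [-1.5518, -1.0972]

step 1: x^-=[-3.3157, -3.4700]  P^-=[0.9977 0.1232; 0.1232 0.9400]  H_jac=[-0.6908 -0.7230]  S=[1.5306]  K=[-0.5085; -0.4996]  nu=[-4.1695]  x^+=[-1.1955, -1.3868]  P^+=[0.6019 -0.2657; -0.2657 0.5579]
step 2: x^-=[-1.6255, -1.3868]  P^-=[0.7908 -0.1257; -0.1257 0.7779]  H_jac=[-0.7607 -0.6491]  S=[1.1012]  K=[-0.4722; -0.3717]  nu=[-1.3667]  x^+=[-0.9801, -0.8789]  P^+=[0.5452 -0.3190; -0.3190 0.6258]
step 3: x^-=[-1.2526, -0.8789]  P^-=[0.7076 -0.1580; -0.1580 0.8458]  H_jac=[-0.8186 -0.5744]  S=[1.0447]  K=[-0.4676; -0.3413]  nu=[0.6398]  x^+=[-1.5518, -1.0972]  P^+=[0.4792 -0.3247; -0.3247 0.7241]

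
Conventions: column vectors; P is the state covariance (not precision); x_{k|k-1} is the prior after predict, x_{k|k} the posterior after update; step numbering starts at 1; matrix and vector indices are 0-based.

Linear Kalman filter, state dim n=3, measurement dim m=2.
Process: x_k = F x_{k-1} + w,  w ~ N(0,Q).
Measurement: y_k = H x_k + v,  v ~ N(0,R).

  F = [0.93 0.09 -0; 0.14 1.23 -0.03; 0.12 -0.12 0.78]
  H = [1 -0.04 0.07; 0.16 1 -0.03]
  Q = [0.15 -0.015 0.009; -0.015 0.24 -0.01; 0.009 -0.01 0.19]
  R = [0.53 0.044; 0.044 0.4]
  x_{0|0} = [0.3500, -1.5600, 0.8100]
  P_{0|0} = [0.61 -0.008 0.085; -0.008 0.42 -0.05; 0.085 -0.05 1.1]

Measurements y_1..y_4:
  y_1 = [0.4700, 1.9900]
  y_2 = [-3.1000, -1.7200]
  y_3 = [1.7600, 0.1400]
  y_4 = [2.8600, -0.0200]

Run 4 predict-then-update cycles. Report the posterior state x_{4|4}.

x_post = [1.0993, -0.3165, 0.4589]

step 1: x^-=[0.1851, -1.8941, 0.8610]  P^-=[0.6797 0.0994 0.1315; 0.0994 0.8886 -0.1277; 0.1315 -0.1277 0.8996]  S=[1.2267 0.2025; 0.2025 1.3450]  K=[0.5469 0.0695; -0.0684 0.6856; 0.1837 -0.1270]  nu=[0.1489, 3.8803]  x^+=[0.5362, 0.7562, 0.3954]  P^+=[0.2909 0.0063 0.0316; 0.0063 0.2696 -0.0224; 0.0316 -0.0224 0.8459]
step 2: x^-=[0.5667, 0.9933, 0.2820]  P^-=[0.4049 0.0591 0.0593; 0.0591 0.6578 -0.0821; 0.0593 -0.0821 0.7227]  S=[0.9435 0.1327; 0.1327 1.0921]  K=[0.4225 0.0605; -0.0586 0.6204; 0.1344 -0.1027]  nu=[-3.6467, -2.7955]  x^+=[-1.1431, -0.5273, 0.0790]  P^+=[0.2257 0.0072 0.0172; 0.0072 0.2439 -0.0170; 0.0172 -0.0170 0.6978]
step 3: x^-=[-1.1105, -0.8110, -0.0123]  P^-=[0.3484 0.0493 0.0421; 0.0493 0.6177 -0.0721; 0.0421 -0.0721 0.6275]  S=[0.8848 0.1167; 0.1167 1.0468]  K=[0.3875 0.0559; -0.0579 0.6061; 0.1128 -0.0930]  nu=[2.8389, 1.1283]  x^+=[0.0525, -0.2916, 0.2029]  P^+=[0.2072 0.0066 0.0124; 0.0066 0.2383 -0.0159; 0.0124 -0.0159 0.6096]
step 4: x^-=[0.0226, -0.3574, 0.1995]  P^-=[0.3323 0.0457 0.0367; 0.0457 0.6086 -0.0691; 0.0367 -0.0691 0.5724]  S=[0.8679 0.1114; 0.1114 1.0360]  K=[0.3768 0.0539; -0.0583 0.6027; 0.1031 -0.0887]  nu=[2.8092, 0.3397]  x^+=[1.0993, -0.3165, 0.4589]  P^+=[0.2015 0.0062 0.0111; 0.0062 0.2371 -0.0160; 0.0111 -0.0160 0.5571]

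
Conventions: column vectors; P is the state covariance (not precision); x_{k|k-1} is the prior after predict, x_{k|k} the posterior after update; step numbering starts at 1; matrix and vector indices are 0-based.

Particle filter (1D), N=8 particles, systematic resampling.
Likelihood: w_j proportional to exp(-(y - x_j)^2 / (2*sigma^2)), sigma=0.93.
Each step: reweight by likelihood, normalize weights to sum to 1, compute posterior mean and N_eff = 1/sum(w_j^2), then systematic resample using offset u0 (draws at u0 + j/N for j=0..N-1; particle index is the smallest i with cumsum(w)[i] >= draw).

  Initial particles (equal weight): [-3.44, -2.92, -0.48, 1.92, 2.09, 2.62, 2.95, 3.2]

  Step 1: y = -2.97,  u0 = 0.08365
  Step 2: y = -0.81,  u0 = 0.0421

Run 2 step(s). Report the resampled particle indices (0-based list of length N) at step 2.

resampled_idx = [0, 3, 4, 5, 5, 6, 6, 7]

step 1: w=[0.4617, 0.5238, 0.0146, 0.0000, 0.0000, 0.0000, 0.0000, 0.0000]  mean=-3.1245  Neff=2.0505  idx=[0, 0, 0, 0, 1, 1, 1, 1]
step 2: w=[0.0485, 0.0485, 0.0485, 0.0485, 0.2015, 0.2015, 0.2015, 0.2015]  mean=-3.0208  Neff=5.8190  idx=[0, 3, 4, 5, 5, 6, 6, 7]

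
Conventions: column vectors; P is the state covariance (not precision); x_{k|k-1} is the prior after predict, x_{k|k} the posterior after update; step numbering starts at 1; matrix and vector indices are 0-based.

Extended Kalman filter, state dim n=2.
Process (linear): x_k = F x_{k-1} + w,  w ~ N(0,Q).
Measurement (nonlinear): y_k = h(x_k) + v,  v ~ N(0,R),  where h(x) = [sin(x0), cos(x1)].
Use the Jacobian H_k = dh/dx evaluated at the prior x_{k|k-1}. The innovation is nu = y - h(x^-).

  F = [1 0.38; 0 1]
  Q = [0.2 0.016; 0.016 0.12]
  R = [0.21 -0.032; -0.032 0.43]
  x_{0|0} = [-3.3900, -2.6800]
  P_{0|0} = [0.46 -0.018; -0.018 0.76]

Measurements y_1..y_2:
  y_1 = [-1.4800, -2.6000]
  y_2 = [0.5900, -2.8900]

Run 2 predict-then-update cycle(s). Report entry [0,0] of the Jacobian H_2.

H_jac[0,0] = -0.6593

step 1: x^-=[-4.4084, -2.6800]  P^-=[0.7561 0.2868; 0.2868 0.8800]  H_jac=[-0.2993 0.0000; 0.0000 0.4454]  S=[0.2777 -0.0702; -0.0702 0.6046]  K=[-0.7844 0.1202; -0.1495 0.6309]  nu=[-2.4342, -1.7047]  x^+=[-2.7038, -3.3915]  P^+=[0.5632 0.1724; 0.1724 0.6199]
step 2: x^-=[-3.9925, -3.3915]  P^-=[0.9837 0.4239; 0.4239 0.7399]  H_jac=[-0.6593 0.0000; 0.0000 -0.2473]  S=[0.6376 0.0371; 0.0371 0.4752]  K=[-1.0089 -0.1418; -0.4178 -0.3524]  nu=[-0.1619, -1.9211]  x^+=[-3.5568, -2.6469]  P^+=[0.3145 0.1160; 0.1160 0.5586]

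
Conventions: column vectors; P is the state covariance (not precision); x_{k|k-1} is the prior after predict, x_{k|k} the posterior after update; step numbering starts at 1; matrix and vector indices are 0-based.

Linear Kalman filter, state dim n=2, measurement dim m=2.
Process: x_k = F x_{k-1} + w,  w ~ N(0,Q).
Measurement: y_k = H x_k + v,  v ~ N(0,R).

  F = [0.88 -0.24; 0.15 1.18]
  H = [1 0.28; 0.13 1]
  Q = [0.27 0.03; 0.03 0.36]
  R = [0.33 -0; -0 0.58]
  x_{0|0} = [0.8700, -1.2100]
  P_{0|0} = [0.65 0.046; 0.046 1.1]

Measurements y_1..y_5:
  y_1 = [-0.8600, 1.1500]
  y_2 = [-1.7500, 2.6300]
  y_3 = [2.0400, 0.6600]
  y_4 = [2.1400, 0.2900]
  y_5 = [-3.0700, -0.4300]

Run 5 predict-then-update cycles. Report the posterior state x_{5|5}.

x_post = [-1.4774, 0.1595]

step 1: x^-=[1.0560, -1.2973]  P^-=[0.8173 -0.1496; -0.1496 1.9225]  S=[1.2142 0.4895; 0.4895 2.4775]  K=[0.7015 -0.1561; 0.0113 0.7659]  nu=[-1.5528, 2.3100]  x^+=[-0.3939, 0.4544]  P^+=[0.2666 -0.1252; -0.1252 0.4605]
step 2: x^-=[-0.4557, 0.4771]  P^-=[0.5558 -0.1907; -0.1907 0.9629]  S=[0.8545 0.1442; 0.1442 1.5027]  K=[0.6112 -0.1375; -0.0132 0.6255]  nu=[-1.4279, 2.2122]  x^+=[-1.6325, 1.8798]  P^+=[0.2325 -0.1100; -0.1100 0.3771]
step 3: x^-=[-1.8878, 1.9733]  P^-=[0.5182 -0.1563; -0.1563 0.8514]  S=[0.8274 0.1437; 0.1437 1.3995]  K=[0.5951 -0.1247; -0.0041 0.5942]  nu=[3.3752, -1.0679]  x^+=[0.2538, 1.3250]  P^+=[0.2248 -0.1015; -0.1015 0.3579]
step 4: x^-=[-0.0946, 1.6016]  P^-=[0.5076 -0.1435; -0.1435 0.8274]  S=[0.8221 0.1490; 0.1490 1.3787]  K=[0.5903 -0.1200; 0.0010 0.5865]  nu=[1.7862, -1.2993]  x^+=[1.1156, 0.8414]  P^+=[0.2224 -0.0985; -0.0985 0.3530]
step 5: x^-=[0.7798, 1.1602]  P^-=[0.5041 -0.1393; -0.1393 0.8216]  S=[0.8205 0.1512; 0.1512 1.3739]  K=[0.5887 -0.1185; 0.0029 0.5845]  nu=[-4.1747, -1.6915]  x^+=[-1.4774, 0.1595]  P^+=[0.2216 -0.0975; -0.0975 0.3517]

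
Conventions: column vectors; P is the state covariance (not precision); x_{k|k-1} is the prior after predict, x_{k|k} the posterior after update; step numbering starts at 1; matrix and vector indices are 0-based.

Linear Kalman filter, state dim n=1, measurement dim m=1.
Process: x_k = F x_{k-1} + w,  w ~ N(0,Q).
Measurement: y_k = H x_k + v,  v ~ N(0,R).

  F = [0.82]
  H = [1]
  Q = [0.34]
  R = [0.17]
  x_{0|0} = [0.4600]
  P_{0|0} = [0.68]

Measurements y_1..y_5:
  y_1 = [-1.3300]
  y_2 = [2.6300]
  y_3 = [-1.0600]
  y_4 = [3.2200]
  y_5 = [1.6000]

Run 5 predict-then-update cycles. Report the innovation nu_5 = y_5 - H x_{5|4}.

step 1: x^-=[0.3772]  P^-=[0.7972]  S=[0.9672]  K=[0.8242]  nu=[-1.7072]  x^+=[-1.0299]  P^+=[0.1401]
step 2: x^-=[-0.8446]  P^-=[0.4342]  S=[0.6042]  K=[0.7186]  nu=[3.4746]  x^+=[1.6524]  P^+=[0.1222]
step 3: x^-=[1.3550]  P^-=[0.4221]  S=[0.5921]  K=[0.7129]  nu=[-2.4150]  x^+=[-0.3667]  P^+=[0.1212]
step 4: x^-=[-0.3007]  P^-=[0.4215]  S=[0.5915]  K=[0.7126]  nu=[3.5207]  x^+=[2.2081]  P^+=[0.1211]
step 5: x^-=[1.8107]  P^-=[0.4215]  S=[0.5915]  K=[0.7126]  nu=[-0.2107]  x^+=[1.6605]  P^+=[0.1211]

innov = [-0.2107]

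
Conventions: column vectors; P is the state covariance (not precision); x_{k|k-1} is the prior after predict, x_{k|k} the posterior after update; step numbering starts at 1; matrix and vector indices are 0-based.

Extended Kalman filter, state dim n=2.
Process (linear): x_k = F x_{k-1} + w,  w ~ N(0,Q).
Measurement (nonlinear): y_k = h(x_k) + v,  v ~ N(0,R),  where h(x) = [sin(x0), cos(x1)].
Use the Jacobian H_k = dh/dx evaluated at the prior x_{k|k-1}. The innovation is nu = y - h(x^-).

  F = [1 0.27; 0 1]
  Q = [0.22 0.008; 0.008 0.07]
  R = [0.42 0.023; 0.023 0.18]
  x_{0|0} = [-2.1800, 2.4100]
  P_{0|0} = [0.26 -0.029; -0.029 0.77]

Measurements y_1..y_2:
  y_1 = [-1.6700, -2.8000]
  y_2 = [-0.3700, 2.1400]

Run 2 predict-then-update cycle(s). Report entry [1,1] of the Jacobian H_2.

step 1: x^-=[-1.5293, 2.4100]  P^-=[0.5205 0.1869; 0.1869 0.8400]  H_jac=[0.0415 0.0000; 0.0000 -0.6681]  S=[0.4209 0.0178; 0.0178 0.5549]  K=[0.0609 -0.2270; 0.0613 -1.0133]  nu=[-0.6709, -2.0559]  x^+=[-1.1035, 4.4521]  P^+=[0.4908 0.0591; 0.0591 0.2709]
step 2: x^-=[0.0985, 4.4521]  P^-=[0.7625 0.1402; 0.1402 0.3409]  H_jac=[0.9952 0.0000; 0.0000 0.9663]  S=[1.1751 0.1578; 0.1578 0.4983]  K=[0.6363 0.0704; 0.0313 0.6512]  nu=[-0.4684, 2.3974]  x^+=[-0.0308, 5.9985]  P^+=[0.2702 0.0283; 0.0283 0.1220]

H_jac[1,1] = 0.9663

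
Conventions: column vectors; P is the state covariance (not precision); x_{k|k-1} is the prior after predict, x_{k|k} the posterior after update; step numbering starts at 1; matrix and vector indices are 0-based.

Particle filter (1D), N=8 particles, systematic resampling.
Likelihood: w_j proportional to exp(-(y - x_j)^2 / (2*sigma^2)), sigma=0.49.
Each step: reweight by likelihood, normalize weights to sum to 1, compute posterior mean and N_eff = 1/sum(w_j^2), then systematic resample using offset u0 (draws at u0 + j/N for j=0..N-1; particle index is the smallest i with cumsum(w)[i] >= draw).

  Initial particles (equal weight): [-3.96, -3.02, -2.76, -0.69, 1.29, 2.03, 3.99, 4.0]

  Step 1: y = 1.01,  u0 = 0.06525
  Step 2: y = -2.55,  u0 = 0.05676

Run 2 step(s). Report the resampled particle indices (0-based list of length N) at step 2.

step 1: w=[0.0000, 0.0000, 0.0000, 0.0025, 0.8789, 0.1186, 0.0000, 0.0000]  mean=1.3727  Neff=1.2713  idx=[4, 4, 4, 4, 4, 4, 4, 5]
step 2: w=[0.1429, 0.1429, 0.1429, 0.1429, 0.1429, 0.1429, 0.1429, 0.0000]  mean=1.2900  Neff=7.0000  idx=[0, 1, 2, 3, 3, 4, 5, 6]

resampled_idx = [0, 1, 2, 3, 3, 4, 5, 6]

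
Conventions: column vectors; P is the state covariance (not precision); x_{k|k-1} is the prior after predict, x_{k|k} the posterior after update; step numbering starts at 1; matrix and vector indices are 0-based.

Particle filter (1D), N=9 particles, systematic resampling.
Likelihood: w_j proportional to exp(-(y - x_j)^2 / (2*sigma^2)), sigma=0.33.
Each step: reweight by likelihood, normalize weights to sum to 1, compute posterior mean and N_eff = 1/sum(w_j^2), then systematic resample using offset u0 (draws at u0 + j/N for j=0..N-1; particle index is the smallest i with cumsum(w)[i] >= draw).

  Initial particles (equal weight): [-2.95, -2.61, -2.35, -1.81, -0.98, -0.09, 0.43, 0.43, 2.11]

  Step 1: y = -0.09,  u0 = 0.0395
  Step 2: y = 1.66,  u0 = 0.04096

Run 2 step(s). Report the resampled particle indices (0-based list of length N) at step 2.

step 1: w=[0.0000, 0.0000, 0.0000, 0.0000, 0.0164, 0.6234, 0.1801, 0.1801, 0.0000]  mean=0.0827  Neff=2.2040  idx=[5, 5, 5, 5, 5, 5, 6, 6, 7]
step 2: w=[0.0003, 0.0003, 0.0003, 0.0003, 0.0003, 0.0003, 0.3328, 0.3328, 0.3328]  mean=0.4292  Neff=3.0098  idx=[6, 6, 6, 7, 7, 7, 8, 8, 8]

resampled_idx = [6, 6, 6, 7, 7, 7, 8, 8, 8]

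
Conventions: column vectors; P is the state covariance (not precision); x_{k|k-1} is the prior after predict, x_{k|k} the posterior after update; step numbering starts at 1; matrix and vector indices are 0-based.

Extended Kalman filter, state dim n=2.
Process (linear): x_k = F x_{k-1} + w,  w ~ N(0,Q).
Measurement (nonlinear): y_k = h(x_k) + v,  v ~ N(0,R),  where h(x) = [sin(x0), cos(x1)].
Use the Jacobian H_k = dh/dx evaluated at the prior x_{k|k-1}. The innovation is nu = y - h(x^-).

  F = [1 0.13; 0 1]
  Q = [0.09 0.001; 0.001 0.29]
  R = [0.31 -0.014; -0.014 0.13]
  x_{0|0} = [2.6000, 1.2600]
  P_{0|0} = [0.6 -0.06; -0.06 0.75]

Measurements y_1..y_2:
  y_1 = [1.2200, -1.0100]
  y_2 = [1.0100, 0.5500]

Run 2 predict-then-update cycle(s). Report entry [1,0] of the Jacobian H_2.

H_jac[1,0] = 0.0000

step 1: x^-=[2.7638, 1.2600]  P^-=[0.6871 0.0385; 0.0385 1.0400]  H_jac=[-0.9295 0.0000; 0.0000 -0.9521]  S=[0.9036 0.0201; 0.0201 1.0727]  K=[-0.7063 -0.0210; -0.0191 -0.9227]  nu=[0.8511, -1.3158]  x^+=[2.1902, 2.4578]  P^+=[0.2352 -0.0075; -0.0075 0.1257]
step 2: x^-=[2.5097, 2.4578]  P^-=[0.3254 0.0098; 0.0098 0.4157]  H_jac=[-0.8069 0.0000; 0.0000 -0.6317]  S=[0.5219 -0.0090; -0.0090 0.2959]  K=[-0.5038 -0.0363; -0.0305 -0.8884]  nu=[0.4194, 1.3252]  x^+=[2.2504, 1.2677]  P^+=[0.1929 -0.0037; -0.0037 0.1821]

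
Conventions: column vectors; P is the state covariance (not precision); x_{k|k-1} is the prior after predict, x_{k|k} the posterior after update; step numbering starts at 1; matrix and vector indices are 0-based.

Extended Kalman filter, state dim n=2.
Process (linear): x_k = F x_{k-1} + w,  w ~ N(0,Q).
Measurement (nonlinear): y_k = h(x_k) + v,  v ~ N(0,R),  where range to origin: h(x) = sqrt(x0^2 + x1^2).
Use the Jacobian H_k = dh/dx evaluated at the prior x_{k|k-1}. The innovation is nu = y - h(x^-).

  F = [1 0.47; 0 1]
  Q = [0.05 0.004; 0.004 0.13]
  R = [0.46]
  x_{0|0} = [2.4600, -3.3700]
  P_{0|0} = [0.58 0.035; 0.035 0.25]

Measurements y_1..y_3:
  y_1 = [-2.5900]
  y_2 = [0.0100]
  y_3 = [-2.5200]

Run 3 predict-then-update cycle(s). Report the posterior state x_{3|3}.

x_post = [1.5057, 0.9035]

step 1: x^-=[0.8761, -3.3700]  P^-=[0.7181 0.1565; 0.1565 0.3800]  H_jac=[0.2516 -0.9678]  S=[0.7852]  K=[0.0372; -0.4182]  nu=[-6.0720]  x^+=[0.6501, -0.8304]  P^+=[0.7170 0.1687; 0.1687 0.2426]
step 2: x^-=[0.2598, -0.8304]  P^-=[0.9792 0.2868; 0.2868 0.3726]  H_jac=[0.2986 -0.9544]  S=[0.7233]  K=[0.0259; -0.3733]  nu=[-0.8601]  x^+=[0.2376, -0.5093]  P^+=[0.9788 0.2938; 0.2938 0.2719]
step 3: x^-=[-0.0018, -0.5093]  P^-=[1.3649 0.4255; 0.4255 0.4019]  H_jac=[-0.0036 -1.0000]  S=[0.8649]  K=[-0.4977; -0.4664]  nu=[-3.0293]  x^+=[1.5057, 0.9035]  P^+=[1.1507 0.2248; 0.2248 0.2137]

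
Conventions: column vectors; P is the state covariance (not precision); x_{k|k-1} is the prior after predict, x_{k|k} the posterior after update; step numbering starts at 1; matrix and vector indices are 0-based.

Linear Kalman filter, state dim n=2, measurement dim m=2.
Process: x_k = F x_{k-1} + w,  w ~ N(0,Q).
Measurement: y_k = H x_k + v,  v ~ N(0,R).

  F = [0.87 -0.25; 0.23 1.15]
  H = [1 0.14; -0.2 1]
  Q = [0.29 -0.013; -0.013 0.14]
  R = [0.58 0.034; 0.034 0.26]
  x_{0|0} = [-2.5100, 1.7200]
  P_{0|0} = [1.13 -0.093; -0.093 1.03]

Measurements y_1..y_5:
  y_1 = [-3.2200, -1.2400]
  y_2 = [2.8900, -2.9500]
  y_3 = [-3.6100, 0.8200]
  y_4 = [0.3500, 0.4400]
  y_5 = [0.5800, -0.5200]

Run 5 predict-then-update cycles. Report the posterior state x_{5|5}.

x_post = [0.1389, -0.4347]

step 1: x^-=[-2.6137, 1.4007]  P^-=[1.2501 -0.1707; -0.1707 1.5128]  S=[1.8120 -0.1702; -0.1702 1.8910]  K=[0.6614 -0.1630; 0.1003 0.8270]  nu=[-0.8024, -3.1634]  x^+=[-2.6289, -1.2961]  P^+=[0.3705 0.0542; 0.0542 0.2293]
step 2: x^-=[-1.9631, -2.0952]  P^-=[0.5612 0.0463; 0.0463 0.4915]  S=[1.1638 0.0356; 0.0356 0.7554]  K=[0.4912 -0.1104; 0.0795 0.6346]  nu=[5.1464, -1.2475]  x^+=[0.7023, -2.4776]  P^+=[0.2751 0.0430; 0.0430 0.1763]
step 3: x^-=[1.2304, -2.6877]  P^-=[0.4905 0.0319; 0.0319 0.4105]  S=[1.0875 0.0244; 0.0244 0.6773]  K=[0.4577 -0.1142; 0.0689 0.5941]  nu=[-4.4641, 3.7538]  x^+=[-1.2416, -0.7650]  P^+=[0.2564 0.0372; 0.0372 0.1642]
step 4: x^-=[-0.8890, -1.1653]  P^-=[0.4782 0.0261; 0.0261 0.3904]  S=[1.0731 0.0184; 0.0184 0.6591]  K=[0.4510 -0.1181; 0.0653 0.5826]  nu=[1.4021, 1.4275]  x^+=[-0.4251, -0.2421]  P^+=[0.2527 0.0352; 0.0352 0.1607]
step 5: x^-=[-0.3093, -0.3762]  P^-=[0.4760 0.0245; 0.0245 0.3845]  S=[1.0704 0.0165; 0.0165 0.6538]  K=[0.4497 -0.1194; 0.0643 0.5791]  nu=[0.9420, -0.2057]  x^+=[0.1389, -0.4347]  P^+=[0.2519 0.0346; 0.0346 0.1597]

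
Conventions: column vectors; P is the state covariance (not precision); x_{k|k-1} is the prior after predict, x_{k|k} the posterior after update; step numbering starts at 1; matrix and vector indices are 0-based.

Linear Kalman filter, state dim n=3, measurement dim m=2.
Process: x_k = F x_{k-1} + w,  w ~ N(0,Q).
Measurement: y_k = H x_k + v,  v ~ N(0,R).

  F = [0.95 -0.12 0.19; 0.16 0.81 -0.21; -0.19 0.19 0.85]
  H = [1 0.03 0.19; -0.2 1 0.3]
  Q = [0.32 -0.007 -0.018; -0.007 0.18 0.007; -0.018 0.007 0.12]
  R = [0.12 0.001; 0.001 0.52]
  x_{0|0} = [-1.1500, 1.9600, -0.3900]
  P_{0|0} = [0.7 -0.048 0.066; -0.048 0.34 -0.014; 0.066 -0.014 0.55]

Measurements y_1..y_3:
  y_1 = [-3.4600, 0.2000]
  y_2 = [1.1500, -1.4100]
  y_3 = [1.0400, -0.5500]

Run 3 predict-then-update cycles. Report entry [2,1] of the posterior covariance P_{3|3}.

P_post[2,1] = -0.1440

step 1: x^-=[-1.4018, 1.4855, 0.2594]  P^-=[1.0119 -0.0053 -0.0212; -0.0053 0.4331 -0.0517; -0.0212 -0.0517 0.5325]  S=[1.1426 -0.1791; -0.1791 1.0152]  K=[0.8731 -0.0568; 0.0646 0.4238; 0.0884 0.1263]  nu=[-2.1521, -1.6437]  x^+=[-3.1874, 0.6498, -0.1384]  P^+=[0.1199 0.0203 -0.0833; 0.0203 0.2558 -0.1043; -0.0833 -0.1043 0.5114]
step 2: x^-=[-3.1323, 0.0455, 0.6114]  P^-=[0.4204 -0.0234 -0.0161; -0.0234 0.4198 -0.1334; -0.0161 -0.1334 0.4948]  S=[0.5496 -0.0963; -0.0963 0.9324]  K=[0.7506 -0.0429; 0.0066 0.4130; 0.1404 0.0341]  nu=[4.1648, -2.2653]  x^+=[0.0909, -0.8626, 1.1189]  P^+=[0.1029 0.0202 -0.0708; 0.0202 0.2613 -0.1414; -0.0708 -0.1414 0.4838]
step 3: x^-=[0.4025, -0.9192, 0.7699]  P^-=[0.4103 -0.0342 -0.0056; -0.0342 0.4335 -0.1490; -0.0056 -0.1490 0.4584]  S=[0.5414 -0.1071; -0.1071 0.9362]  K=[0.7460 -0.0407; -0.0081 0.4217; 0.1434 0.0054]  nu=[0.5188, 0.2187]  x^+=[0.7806, -0.8311, 0.8454]  P^+=[0.1010 0.0188 -0.0635; 0.0188 0.2662 -0.1440; -0.0635 -0.1440 0.4474]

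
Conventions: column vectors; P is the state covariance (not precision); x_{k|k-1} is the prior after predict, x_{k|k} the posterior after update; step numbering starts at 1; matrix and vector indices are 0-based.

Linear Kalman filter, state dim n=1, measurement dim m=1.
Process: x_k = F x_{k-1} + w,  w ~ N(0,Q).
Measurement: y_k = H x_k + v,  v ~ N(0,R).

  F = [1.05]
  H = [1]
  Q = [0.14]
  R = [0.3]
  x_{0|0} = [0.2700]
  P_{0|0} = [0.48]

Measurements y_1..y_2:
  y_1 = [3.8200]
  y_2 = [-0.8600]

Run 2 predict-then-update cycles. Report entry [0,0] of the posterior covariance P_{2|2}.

step 1: x^-=[0.2835]  P^-=[0.6692]  S=[0.9692]  K=[0.6905]  nu=[3.5365]  x^+=[2.7253]  P^+=[0.2071]
step 2: x^-=[2.8616]  P^-=[0.3684]  S=[0.6684]  K=[0.5511]  nu=[-3.7216]  x^+=[0.8104]  P^+=[0.1653]

P_post[0,0] = 0.1653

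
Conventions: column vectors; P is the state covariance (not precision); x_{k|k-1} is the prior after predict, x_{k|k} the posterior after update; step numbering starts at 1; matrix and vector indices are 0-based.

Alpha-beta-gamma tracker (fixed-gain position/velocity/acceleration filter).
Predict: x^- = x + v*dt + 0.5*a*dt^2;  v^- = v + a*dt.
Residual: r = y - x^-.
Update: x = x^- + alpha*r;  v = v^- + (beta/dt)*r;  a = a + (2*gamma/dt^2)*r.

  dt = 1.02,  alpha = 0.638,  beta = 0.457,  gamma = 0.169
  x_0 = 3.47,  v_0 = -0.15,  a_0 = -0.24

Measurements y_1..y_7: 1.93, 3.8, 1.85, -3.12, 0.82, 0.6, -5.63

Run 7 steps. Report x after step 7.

step 1: x_pred=3.1922  r=-1.2622  x^+=2.3869  v^+=-0.9603  a^+=-0.6500
step 2: x_pred=1.0692  r=2.7308  x^+=2.8115  v^+=-0.3999  a^+=0.2371
step 3: x_pred=2.5270  r=-0.6770  x^+=2.0951  v^+=-0.4613  a^+=0.0172
step 4: x_pred=1.6335  r=-4.7535  x^+=-1.3992  v^+=-2.5735  a^+=-1.5271
step 5: x_pred=-4.8186  r=5.6386  x^+=-1.2212  v^+=-1.6048  a^+=0.3047
step 6: x_pred=-2.6996  r=3.2996  x^+=-0.5944  v^+=0.1844  a^+=1.3767
step 7: x_pred=0.3098  r=-5.9398  x^+=-3.4798  v^+=-1.0727  a^+=-0.5530

x_post = -3.4798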